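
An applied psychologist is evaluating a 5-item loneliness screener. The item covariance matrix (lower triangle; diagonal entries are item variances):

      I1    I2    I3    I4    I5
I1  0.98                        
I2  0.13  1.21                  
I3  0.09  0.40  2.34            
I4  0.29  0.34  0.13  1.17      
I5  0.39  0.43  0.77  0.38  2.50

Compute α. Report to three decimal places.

α = 0.562

sum of item variances = 0.98 + 1.21 + 2.34 + 1.17 + 2.50 = 8.20
Sum of the distinct covariances = 3.35
total variance = 8.20 + 2 × 3.35 = 14.90
α = (k/(k−1))·(1 − sum of item variances/total variance) = (5/4)·(1 − 8.20/14.90) = 0.562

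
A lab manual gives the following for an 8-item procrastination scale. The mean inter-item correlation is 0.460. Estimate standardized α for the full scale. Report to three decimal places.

standardized α = 0.872

Standardized α = k·r̄ / (1 + (k−1)·r̄) = 8 × 0.460 / (1 + 7 × 0.460)
  = 3.6800 / 4.2200 = 0.872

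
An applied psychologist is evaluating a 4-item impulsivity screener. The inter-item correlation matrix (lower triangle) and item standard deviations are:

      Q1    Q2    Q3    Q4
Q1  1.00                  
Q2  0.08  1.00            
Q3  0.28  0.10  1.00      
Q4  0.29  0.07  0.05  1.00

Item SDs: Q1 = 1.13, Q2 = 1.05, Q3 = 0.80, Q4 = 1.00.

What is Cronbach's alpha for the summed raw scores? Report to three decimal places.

α = 0.404

Σσ²ᵢ = 1.13² + 1.05² + 0.80² + 1.00² = 4.0194
Covariances σ_ij = r_ij · s_i · s_j:
  σ(Q1,Q2) = 0.08 × 1.13 × 1.05 = 0.0949
  σ(Q1,Q3) = 0.28 × 1.13 × 0.80 = 0.2531
  σ(Q1,Q4) = 0.29 × 1.13 × 1.00 = 0.3277
  σ(Q2,Q3) = 0.10 × 1.05 × 0.80 = 0.0840
  σ(Q2,Q4) = 0.07 × 1.05 × 1.00 = 0.0735
  σ(Q3,Q4) = 0.05 × 0.80 × 1.00 = 0.0400
σ²_T = Σσ²ᵢ + 2·Σσ_ij = 4.0194 + 2 × 0.8732 = 5.7658
α = (4/3)·(1 − 4.0194/5.7658) = 0.404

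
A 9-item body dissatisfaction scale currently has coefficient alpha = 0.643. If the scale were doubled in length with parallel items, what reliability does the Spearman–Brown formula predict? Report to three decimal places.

predicted reliability = 0.783

Length factor m = 2
α' = m·α / (1 + (m−1)·α)
   = 2 × 0.643 / (1 + (2 − 1) × 0.643)
   = 1.2860 / 1.6430 = 0.783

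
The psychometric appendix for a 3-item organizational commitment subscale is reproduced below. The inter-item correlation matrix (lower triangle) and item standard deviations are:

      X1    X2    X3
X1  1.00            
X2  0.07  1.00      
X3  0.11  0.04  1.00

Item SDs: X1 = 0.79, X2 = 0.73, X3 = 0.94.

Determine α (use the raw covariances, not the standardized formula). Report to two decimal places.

Σσ²ᵢ = 0.79² + 0.73² + 0.94² = 2.0406
Covariances σ_ij = r_ij · s_i · s_j:
  σ(X1,X2) = 0.07 × 0.79 × 0.73 = 0.0404
  σ(X1,X3) = 0.11 × 0.79 × 0.94 = 0.0817
  σ(X2,X3) = 0.04 × 0.73 × 0.94 = 0.0274
σ²_T = Σσ²ᵢ + 2·Σσ_ij = 2.0406 + 2 × 0.1495 = 2.3396
α = (3/2)·(1 − 2.0406/2.3396) = 0.19

α = 0.19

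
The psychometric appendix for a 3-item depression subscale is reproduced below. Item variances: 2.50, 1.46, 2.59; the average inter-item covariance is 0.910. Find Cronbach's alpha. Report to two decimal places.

Cronbach's alpha = 0.68

ΣVar(i) = 2.50 + 1.46 + 2.59 = 6.55
Sum of the 3 distinct covariances = 3 × 0.910 = 2.730
σ²_total = ΣVar(i) + 2·Σcov = 6.55 + 2 × 2.730 = 12.010
α = (3/2)·(1 − 6.55/12.010) = 0.68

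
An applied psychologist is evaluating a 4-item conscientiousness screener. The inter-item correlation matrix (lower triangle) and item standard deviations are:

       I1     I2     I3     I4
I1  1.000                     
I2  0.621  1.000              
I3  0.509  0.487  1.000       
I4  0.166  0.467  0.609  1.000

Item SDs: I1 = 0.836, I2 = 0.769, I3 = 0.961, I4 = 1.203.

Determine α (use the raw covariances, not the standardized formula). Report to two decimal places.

Σσ²ᵢ = 0.836² + 0.769² + 0.961² + 1.203² = 3.6610
Covariances σ_ij = r_ij · s_i · s_j:
  σ(I1,I2) = 0.621 × 0.836 × 0.769 = 0.3992
  σ(I1,I3) = 0.509 × 0.836 × 0.961 = 0.4089
  σ(I1,I4) = 0.166 × 0.836 × 1.203 = 0.1669
  σ(I2,I3) = 0.487 × 0.769 × 0.961 = 0.3599
  σ(I2,I4) = 0.467 × 0.769 × 1.203 = 0.4320
  σ(I3,I4) = 0.609 × 0.961 × 1.203 = 0.7041
σ²_T = Σσ²ᵢ + 2·Σσ_ij = 3.6610 + 2 × 2.4710 = 8.6030
α = (4/3)·(1 − 3.6610/8.6030) = 0.77

α = 0.77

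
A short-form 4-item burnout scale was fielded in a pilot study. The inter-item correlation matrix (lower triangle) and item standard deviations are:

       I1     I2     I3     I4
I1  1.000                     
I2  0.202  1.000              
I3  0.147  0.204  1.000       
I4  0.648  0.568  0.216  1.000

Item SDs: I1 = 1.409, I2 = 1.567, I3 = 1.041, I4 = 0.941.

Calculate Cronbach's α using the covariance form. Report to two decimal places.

Σσ²ᵢ = 1.409² + 1.567² + 1.041² + 0.941² = 6.4099
Covariances σ_ij = r_ij · s_i · s_j:
  σ(I1,I2) = 0.202 × 1.409 × 1.567 = 0.4460
  σ(I1,I3) = 0.147 × 1.409 × 1.041 = 0.2156
  σ(I1,I4) = 0.648 × 1.409 × 0.941 = 0.8592
  σ(I2,I3) = 0.204 × 1.567 × 1.041 = 0.3328
  σ(I2,I4) = 0.568 × 1.567 × 0.941 = 0.8375
  σ(I3,I4) = 0.216 × 1.041 × 0.941 = 0.2116
σ²_T = Σσ²ᵢ + 2·Σσ_ij = 6.4099 + 2 × 2.9027 = 12.2153
α = (4/3)·(1 − 6.4099/12.2153) = 0.63

α = 0.63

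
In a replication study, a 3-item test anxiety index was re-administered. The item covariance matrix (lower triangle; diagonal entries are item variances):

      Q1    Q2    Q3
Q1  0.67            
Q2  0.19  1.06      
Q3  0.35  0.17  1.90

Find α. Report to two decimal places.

Σσ²ᵢ = 0.67 + 1.06 + 1.90 = 3.63
Σ_{i<j} σ_ij = 0.71
Var(T) = 3.63 + 2 × 0.71 = 5.05
α = (k/(k−1))·(1 − Σσ²ᵢ/Var(T)) = (3/2)·(1 − 3.63/5.05) = 0.42

α = 0.42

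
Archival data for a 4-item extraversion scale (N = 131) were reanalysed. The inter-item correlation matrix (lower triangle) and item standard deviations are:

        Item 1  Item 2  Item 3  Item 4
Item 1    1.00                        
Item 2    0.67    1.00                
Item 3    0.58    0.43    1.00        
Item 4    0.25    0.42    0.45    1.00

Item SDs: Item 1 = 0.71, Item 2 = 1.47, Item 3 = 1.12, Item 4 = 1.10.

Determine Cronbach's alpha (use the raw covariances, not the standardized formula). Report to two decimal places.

Cronbach's alpha = 0.75

Σσ²ᵢ = 0.71² + 1.47² + 1.12² + 1.10² = 5.1294
Covariances σ_ij = r_ij · s_i · s_j:
  σ(Item 1,Item 2) = 0.67 × 0.71 × 1.47 = 0.6993
  σ(Item 1,Item 3) = 0.58 × 0.71 × 1.12 = 0.4612
  σ(Item 1,Item 4) = 0.25 × 0.71 × 1.10 = 0.1953
  σ(Item 2,Item 3) = 0.43 × 1.47 × 1.12 = 0.7080
  σ(Item 2,Item 4) = 0.42 × 1.47 × 1.10 = 0.6791
  σ(Item 3,Item 4) = 0.45 × 1.12 × 1.10 = 0.5544
σ²_T = Σσ²ᵢ + 2·Σσ_ij = 5.1294 + 2 × 3.2973 = 11.7240
α = (4/3)·(1 − 5.1294/11.7240) = 0.75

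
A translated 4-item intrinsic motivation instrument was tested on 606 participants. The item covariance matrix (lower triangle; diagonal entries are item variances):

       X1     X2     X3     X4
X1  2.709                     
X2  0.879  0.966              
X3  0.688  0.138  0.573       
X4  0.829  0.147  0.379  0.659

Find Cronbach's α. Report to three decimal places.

α = 0.740

ΣVar(i) = 2.709 + 0.966 + 0.573 + 0.659 = 4.907
Σ_{i<j} σ_ij = 3.060
total variance = 4.907 + 2 × 3.060 = 11.027
α = (k/(k−1))·(1 − ΣVar(i)/total variance) = (4/3)·(1 − 4.907/11.027) = 0.740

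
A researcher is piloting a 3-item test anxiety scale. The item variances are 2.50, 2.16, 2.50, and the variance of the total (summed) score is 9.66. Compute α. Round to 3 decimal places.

α = 0.388

sum of item variances = 2.50 + 2.16 + 2.50 = 7.16
α = (k/(k−1))·(1 − sum of item variances/σ²_T) = (3/2)·(1 − 7.16/9.66) = 0.388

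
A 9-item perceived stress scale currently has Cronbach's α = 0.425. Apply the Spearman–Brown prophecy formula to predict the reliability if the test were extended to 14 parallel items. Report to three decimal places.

Length factor m = 14/9 = 1.5556
α' = m·α / (1 + (m−1)·α)
   = 14/9 × 0.425 / (1 + (14/9 − 1) × 0.425)
   = 0.6611 / 1.2361 = 0.535

predicted reliability = 0.535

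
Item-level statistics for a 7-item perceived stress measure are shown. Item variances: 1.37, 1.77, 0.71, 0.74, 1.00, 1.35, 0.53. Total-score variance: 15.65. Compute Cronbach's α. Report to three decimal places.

Σσᵢ² = 1.37 + 1.77 + 0.71 + 0.74 + 1.00 + 1.35 + 0.53 = 7.47
α = (k/(k−1))·(1 − Σσᵢ²/total variance) = (7/6)·(1 − 7.47/15.65) = 0.610

α = 0.610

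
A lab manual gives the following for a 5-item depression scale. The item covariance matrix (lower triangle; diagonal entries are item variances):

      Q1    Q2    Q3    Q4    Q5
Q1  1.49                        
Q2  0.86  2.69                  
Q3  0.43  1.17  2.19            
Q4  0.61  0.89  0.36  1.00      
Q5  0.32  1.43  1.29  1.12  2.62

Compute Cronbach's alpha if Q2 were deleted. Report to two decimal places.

α = 0.71

Remaining items: Q1, Q3, Q4, Q5 (k = 4).
sum of item variances = 1.49 + 2.19 + 1.00 + 2.62 = 7.30
σ²_T = 7.30 + 2 × 4.13 = 15.56
α (item deleted) = (4/3)·(1 − 7.30/15.56) = 0.71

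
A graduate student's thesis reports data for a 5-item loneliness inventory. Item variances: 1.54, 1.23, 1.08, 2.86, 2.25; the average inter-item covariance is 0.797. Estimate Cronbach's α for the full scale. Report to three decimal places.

Cronbach's α = 0.800

Σσ²ᵢ = 1.54 + 1.23 + 1.08 + 2.86 + 2.25 = 8.96
Sum of the 10 distinct covariances = 10 × 0.797 = 7.970
Var(T) = Σσ²ᵢ + 2·Σcov = 8.96 + 2 × 7.970 = 24.900
α = (5/4)·(1 − 8.96/24.900) = 0.800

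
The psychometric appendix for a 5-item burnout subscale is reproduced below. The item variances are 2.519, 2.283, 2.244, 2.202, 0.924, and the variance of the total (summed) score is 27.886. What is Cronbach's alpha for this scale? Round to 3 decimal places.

Cronbach's alpha = 0.794

Σσᵢ² = 2.519 + 2.283 + 2.244 + 2.202 + 0.924 = 10.172
α = (k/(k−1))·(1 − Σσᵢ²/Var(T)) = (5/4)·(1 − 10.172/27.886) = 0.794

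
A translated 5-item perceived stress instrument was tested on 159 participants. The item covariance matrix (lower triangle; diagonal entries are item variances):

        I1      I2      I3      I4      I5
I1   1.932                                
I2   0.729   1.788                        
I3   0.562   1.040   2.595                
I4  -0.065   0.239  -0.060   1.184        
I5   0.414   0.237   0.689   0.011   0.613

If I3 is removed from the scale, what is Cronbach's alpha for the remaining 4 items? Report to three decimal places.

α = 0.483

Remaining items: I1, I2, I4, I5 (k = 4).
ΣVar(i) = 1.932 + 1.788 + 1.184 + 0.613 = 5.517
σ²_T = 5.517 + 2 × 1.565 = 8.647
α (item deleted) = (4/3)·(1 − 5.517/8.647) = 0.483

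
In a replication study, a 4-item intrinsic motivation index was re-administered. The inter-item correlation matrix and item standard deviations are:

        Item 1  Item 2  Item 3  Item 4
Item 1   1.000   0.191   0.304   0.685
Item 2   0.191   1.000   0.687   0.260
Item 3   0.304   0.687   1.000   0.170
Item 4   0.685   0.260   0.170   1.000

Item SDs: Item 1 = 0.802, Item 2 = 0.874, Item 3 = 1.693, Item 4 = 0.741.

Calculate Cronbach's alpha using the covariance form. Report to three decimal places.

Σσ²ᵢ = 0.802² + 0.874² + 1.693² + 0.741² = 4.8224
Covariances σ_ij = r_ij · s_i · s_j:
  σ(Item 1,Item 2) = 0.191 × 0.802 × 0.874 = 0.1339
  σ(Item 1,Item 3) = 0.304 × 0.802 × 1.693 = 0.4128
  σ(Item 1,Item 4) = 0.685 × 0.802 × 0.741 = 0.4071
  σ(Item 2,Item 3) = 0.687 × 0.874 × 1.693 = 1.0165
  σ(Item 2,Item 4) = 0.260 × 0.874 × 0.741 = 0.1684
  σ(Item 3,Item 4) = 0.170 × 1.693 × 0.741 = 0.2133
σ²_T = Σσ²ᵢ + 2·Σσ_ij = 4.8224 + 2 × 2.3520 = 9.5264
α = (4/3)·(1 − 4.8224/9.5264) = 0.658

Cronbach's alpha = 0.658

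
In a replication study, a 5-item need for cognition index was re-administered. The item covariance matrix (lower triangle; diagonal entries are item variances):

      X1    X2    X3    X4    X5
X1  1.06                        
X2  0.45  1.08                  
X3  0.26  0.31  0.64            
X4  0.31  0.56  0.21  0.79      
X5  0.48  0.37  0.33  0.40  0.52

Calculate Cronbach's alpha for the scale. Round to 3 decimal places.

ΣVar(i) = 1.06 + 1.08 + 0.64 + 0.79 + 0.52 = 4.09
Sum of off-diagonal covariances = 3.68
σ²_total = 4.09 + 2 × 3.68 = 11.45
α = (k/(k−1))·(1 − ΣVar(i)/σ²_total) = (5/4)·(1 − 4.09/11.45) = 0.803

Cronbach's alpha = 0.803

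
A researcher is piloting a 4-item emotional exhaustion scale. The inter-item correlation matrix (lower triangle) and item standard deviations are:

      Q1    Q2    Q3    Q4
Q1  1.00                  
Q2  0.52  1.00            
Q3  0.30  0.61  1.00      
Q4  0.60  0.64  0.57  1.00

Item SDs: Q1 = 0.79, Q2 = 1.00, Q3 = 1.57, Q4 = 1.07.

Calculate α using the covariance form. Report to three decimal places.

α = 0.797

Σσ²ᵢ = 0.79² + 1.00² + 1.57² + 1.07² = 5.2339
Covariances σ_ij = r_ij · s_i · s_j:
  σ(Q1,Q2) = 0.52 × 0.79 × 1.00 = 0.4108
  σ(Q1,Q3) = 0.30 × 0.79 × 1.57 = 0.3721
  σ(Q1,Q4) = 0.60 × 0.79 × 1.07 = 0.5072
  σ(Q2,Q3) = 0.61 × 1.00 × 1.57 = 0.9577
  σ(Q2,Q4) = 0.64 × 1.00 × 1.07 = 0.6848
  σ(Q3,Q4) = 0.57 × 1.57 × 1.07 = 0.9575
σ²_T = Σσ²ᵢ + 2·Σσ_ij = 5.2339 + 2 × 3.8901 = 13.0141
α = (4/3)·(1 − 5.2339/13.0141) = 0.797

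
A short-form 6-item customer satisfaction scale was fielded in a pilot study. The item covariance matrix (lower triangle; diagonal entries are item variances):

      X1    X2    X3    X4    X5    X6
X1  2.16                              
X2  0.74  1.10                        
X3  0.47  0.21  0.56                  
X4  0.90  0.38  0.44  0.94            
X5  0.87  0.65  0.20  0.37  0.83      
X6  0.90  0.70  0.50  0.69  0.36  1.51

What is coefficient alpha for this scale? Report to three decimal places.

α = 0.843

ΣVar(i) = 2.16 + 1.10 + 0.56 + 0.94 + 0.83 + 1.51 = 7.10
Sum of off-diagonal covariances = 8.38
σ²_total = 7.10 + 2 × 8.38 = 23.86
α = (k/(k−1))·(1 − ΣVar(i)/σ²_total) = (6/5)·(1 − 7.10/23.86) = 0.843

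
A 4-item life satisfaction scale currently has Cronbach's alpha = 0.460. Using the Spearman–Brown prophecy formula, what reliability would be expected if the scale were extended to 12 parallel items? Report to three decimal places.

Length factor m = 12/4 = 3.0000
α' = m·α / (1 + (m−1)·α)
   = 12/4 × 0.460 / (1 + (12/4 − 1) × 0.460)
   = 1.3800 / 1.9200 = 0.719

predicted reliability = 0.719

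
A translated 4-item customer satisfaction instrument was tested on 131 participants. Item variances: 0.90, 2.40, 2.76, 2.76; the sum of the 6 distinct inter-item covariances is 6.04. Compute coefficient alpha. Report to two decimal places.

α = 0.77

Σσᵢ² = 0.90 + 2.40 + 2.76 + 2.76 = 8.82
Sum of distinct covariances = 6.04
Var(T) = Σσᵢ² + 2·Σcov = 8.82 + 2 × 6.04 = 20.90
α = (4/3)·(1 − 8.82/20.90) = 0.77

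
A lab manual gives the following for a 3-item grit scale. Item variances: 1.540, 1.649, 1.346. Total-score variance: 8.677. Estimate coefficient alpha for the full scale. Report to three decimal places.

α = 0.716

sum of item variances = 1.540 + 1.649 + 1.346 = 4.535
α = (k/(k−1))·(1 − sum of item variances/total variance) = (3/2)·(1 − 4.535/8.677) = 0.716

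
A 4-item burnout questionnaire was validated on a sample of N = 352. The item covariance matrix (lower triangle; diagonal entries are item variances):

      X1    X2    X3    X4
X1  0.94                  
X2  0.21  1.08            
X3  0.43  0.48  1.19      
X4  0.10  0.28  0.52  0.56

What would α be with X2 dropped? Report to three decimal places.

Remaining items: X1, X3, X4 (k = 3).
Σσ²ᵢ = 0.94 + 1.19 + 0.56 = 2.69
Var(T) = 2.69 + 2 × 1.05 = 4.79
α (item deleted) = (3/2)·(1 − 2.69/4.79) = 0.658

α = 0.658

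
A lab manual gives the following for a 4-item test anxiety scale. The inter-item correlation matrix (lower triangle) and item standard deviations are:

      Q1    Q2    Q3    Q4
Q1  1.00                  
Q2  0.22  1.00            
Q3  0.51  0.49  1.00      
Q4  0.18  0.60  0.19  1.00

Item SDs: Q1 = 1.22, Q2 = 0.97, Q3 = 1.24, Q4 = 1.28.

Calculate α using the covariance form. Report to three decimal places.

Σσ²ᵢ = 1.22² + 0.97² + 1.24² + 1.28² = 5.6053
Covariances σ_ij = r_ij · s_i · s_j:
  σ(Q1,Q2) = 0.22 × 1.22 × 0.97 = 0.2603
  σ(Q1,Q3) = 0.51 × 1.22 × 1.24 = 0.7715
  σ(Q1,Q4) = 0.18 × 1.22 × 1.28 = 0.2811
  σ(Q2,Q3) = 0.49 × 0.97 × 1.24 = 0.5894
  σ(Q2,Q4) = 0.60 × 0.97 × 1.28 = 0.7450
  σ(Q3,Q4) = 0.19 × 1.24 × 1.28 = 0.3016
σ²_T = Σσ²ᵢ + 2·Σσ_ij = 5.6053 + 2 × 2.9489 = 11.5031
α = (4/3)·(1 − 5.6053/11.5031) = 0.684

α = 0.684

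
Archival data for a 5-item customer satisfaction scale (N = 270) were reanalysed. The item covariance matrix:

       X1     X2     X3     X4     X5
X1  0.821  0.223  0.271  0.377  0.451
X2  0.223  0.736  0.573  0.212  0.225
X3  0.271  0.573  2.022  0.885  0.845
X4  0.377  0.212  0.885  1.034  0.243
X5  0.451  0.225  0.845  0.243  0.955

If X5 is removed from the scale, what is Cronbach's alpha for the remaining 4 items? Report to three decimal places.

Remaining items: X1, X2, X3, X4 (k = 4).
Σσᵢ² = 0.821 + 0.736 + 2.022 + 1.034 = 4.613
σ²_total = 4.613 + 2 × 2.541 = 9.695
α (item deleted) = (4/3)·(1 − 4.613/9.695) = 0.699

α = 0.699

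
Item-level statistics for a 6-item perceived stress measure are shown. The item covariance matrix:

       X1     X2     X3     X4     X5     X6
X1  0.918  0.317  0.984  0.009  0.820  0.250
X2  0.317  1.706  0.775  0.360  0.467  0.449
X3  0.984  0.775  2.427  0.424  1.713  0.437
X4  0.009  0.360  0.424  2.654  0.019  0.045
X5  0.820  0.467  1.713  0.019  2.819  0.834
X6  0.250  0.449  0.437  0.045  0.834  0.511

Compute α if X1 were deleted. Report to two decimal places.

Remaining items: X2, X3, X4, X5, X6 (k = 5).
Σσ²ᵢ = 1.706 + 2.427 + 2.654 + 2.819 + 0.511 = 10.117
total variance = 10.117 + 2 × 5.523 = 21.163
α (item deleted) = (5/4)·(1 − 10.117/21.163) = 0.65

α = 0.65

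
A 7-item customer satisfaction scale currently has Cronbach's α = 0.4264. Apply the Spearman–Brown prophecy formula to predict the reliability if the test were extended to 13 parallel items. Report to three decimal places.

predicted reliability = 0.580

Length factor m = 13/7 = 1.8571
α' = m·α / (1 + (m−1)·α)
   = 13/7 × 0.4264 / (1 + (13/7 − 1) × 0.4264)
   = 0.7919 / 1.3655 = 0.580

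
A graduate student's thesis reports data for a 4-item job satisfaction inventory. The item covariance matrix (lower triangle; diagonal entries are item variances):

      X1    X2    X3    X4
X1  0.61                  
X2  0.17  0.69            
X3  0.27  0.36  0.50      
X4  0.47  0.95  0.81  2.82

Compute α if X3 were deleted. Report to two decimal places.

Remaining items: X1, X2, X4 (k = 3).
ΣVar(i) = 0.61 + 0.69 + 2.82 = 4.12
total variance = 4.12 + 2 × 1.59 = 7.30
α (item deleted) = (3/2)·(1 − 4.12/7.30) = 0.65

α = 0.65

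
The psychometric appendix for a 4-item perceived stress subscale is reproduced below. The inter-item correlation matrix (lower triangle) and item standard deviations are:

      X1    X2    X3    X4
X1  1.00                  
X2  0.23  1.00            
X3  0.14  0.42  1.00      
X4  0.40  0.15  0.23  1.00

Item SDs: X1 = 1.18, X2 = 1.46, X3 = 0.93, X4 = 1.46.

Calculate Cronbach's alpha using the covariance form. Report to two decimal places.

Cronbach's alpha = 0.57

Σσ²ᵢ = 1.18² + 1.46² + 0.93² + 1.46² = 6.5205
Covariances σ_ij = r_ij · s_i · s_j:
  σ(X1,X2) = 0.23 × 1.18 × 1.46 = 0.3962
  σ(X1,X3) = 0.14 × 1.18 × 0.93 = 0.1536
  σ(X1,X4) = 0.40 × 1.18 × 1.46 = 0.6891
  σ(X2,X3) = 0.42 × 1.46 × 0.93 = 0.5703
  σ(X2,X4) = 0.15 × 1.46 × 1.46 = 0.3197
  σ(X3,X4) = 0.23 × 0.93 × 1.46 = 0.3123
σ²_T = Σσ²ᵢ + 2·Σσ_ij = 6.5205 + 2 × 2.4412 = 11.4029
α = (4/3)·(1 − 6.5205/11.4029) = 0.57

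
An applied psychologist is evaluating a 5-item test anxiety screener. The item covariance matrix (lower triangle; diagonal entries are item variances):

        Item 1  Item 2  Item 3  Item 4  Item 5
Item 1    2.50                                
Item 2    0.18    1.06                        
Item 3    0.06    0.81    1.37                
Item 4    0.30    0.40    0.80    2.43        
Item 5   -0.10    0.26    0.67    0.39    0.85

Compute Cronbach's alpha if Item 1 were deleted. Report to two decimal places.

Cronbach's alpha = 0.72

Remaining items: Item 2, Item 3, Item 4, Item 5 (k = 4).
sum of item variances = 1.06 + 1.37 + 2.43 + 0.85 = 5.71
σ²_T = 5.71 + 2 × 3.33 = 12.37
α (item deleted) = (4/3)·(1 − 5.71/12.37) = 0.72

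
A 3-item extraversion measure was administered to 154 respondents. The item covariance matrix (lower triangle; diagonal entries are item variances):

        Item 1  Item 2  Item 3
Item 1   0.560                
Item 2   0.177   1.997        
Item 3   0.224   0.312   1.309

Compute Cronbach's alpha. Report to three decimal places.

sum of item variances = 0.560 + 1.997 + 1.309 = 3.866
Sum of the distinct covariances = 0.713
σ²_total = 3.866 + 2 × 0.713 = 5.292
α = (k/(k−1))·(1 − sum of item variances/σ²_total) = (3/2)·(1 − 3.866/5.292) = 0.404

α = 0.404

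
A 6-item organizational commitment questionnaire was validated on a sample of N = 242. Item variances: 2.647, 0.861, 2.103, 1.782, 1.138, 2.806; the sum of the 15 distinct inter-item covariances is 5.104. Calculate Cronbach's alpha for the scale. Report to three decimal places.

α = 0.569

Σσ²ᵢ = 2.647 + 0.861 + 2.103 + 1.782 + 1.138 + 2.806 = 11.337
Sum of distinct covariances = 5.104
Var(T) = Σσ²ᵢ + 2·Σcov = 11.337 + 2 × 5.104 = 21.545
α = (6/5)·(1 − 11.337/21.545) = 0.569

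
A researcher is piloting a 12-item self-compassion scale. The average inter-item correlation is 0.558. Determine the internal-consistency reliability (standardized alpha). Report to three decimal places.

Standardized α = k·r̄ / (1 + (k−1)·r̄) = 12 × 0.558 / (1 + 11 × 0.558)
  = 6.6960 / 7.1380 = 0.938

standardized alpha = 0.938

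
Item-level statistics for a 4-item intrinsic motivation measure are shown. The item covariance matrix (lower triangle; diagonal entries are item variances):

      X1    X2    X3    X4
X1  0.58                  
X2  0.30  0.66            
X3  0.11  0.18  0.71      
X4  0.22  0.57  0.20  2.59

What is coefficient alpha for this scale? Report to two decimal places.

coefficient alpha = 0.55

ΣVar(i) = 0.58 + 0.66 + 0.71 + 2.59 = 4.54
Sum of the distinct covariances = 1.58
Var(T) = 4.54 + 2 × 1.58 = 7.70
α = (k/(k−1))·(1 − ΣVar(i)/Var(T)) = (4/3)·(1 − 4.54/7.70) = 0.55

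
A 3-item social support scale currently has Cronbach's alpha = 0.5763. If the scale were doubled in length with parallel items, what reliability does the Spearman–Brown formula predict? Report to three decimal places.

predicted reliability = 0.731

Length factor m = 2
α' = m·α / (1 + (m−1)·α)
   = 2 × 0.5763 / (1 + (2 − 1) × 0.5763)
   = 1.1526 / 1.5763 = 0.731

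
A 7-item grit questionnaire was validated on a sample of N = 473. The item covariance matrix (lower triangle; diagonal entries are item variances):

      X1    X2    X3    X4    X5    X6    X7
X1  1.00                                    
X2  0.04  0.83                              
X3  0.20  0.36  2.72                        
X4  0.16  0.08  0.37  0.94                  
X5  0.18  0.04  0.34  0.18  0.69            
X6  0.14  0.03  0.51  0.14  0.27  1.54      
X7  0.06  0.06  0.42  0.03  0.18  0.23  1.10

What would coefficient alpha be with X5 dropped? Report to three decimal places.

Remaining items: X1, X2, X3, X4, X6, X7 (k = 6).
sum of item variances = 1.00 + 0.83 + 2.72 + 0.94 + 1.54 + 1.10 = 8.13
σ²_total = 8.13 + 2 × 2.83 = 13.79
α (item deleted) = (6/5)·(1 − 8.13/13.79) = 0.493

α = 0.493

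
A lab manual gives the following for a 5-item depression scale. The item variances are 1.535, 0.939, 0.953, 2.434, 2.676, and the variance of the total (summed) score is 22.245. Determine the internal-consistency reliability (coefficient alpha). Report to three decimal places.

coefficient alpha = 0.770

Σσᵢ² = 1.535 + 0.939 + 0.953 + 2.434 + 2.676 = 8.537
α = (k/(k−1))·(1 − Σσᵢ²/total variance) = (5/4)·(1 − 8.537/22.245) = 0.770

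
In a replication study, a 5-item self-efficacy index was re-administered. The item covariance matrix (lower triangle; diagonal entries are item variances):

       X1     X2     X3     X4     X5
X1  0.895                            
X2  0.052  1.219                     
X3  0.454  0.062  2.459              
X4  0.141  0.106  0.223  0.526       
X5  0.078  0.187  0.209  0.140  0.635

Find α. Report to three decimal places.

α = 0.457

Σσᵢ² = 0.895 + 1.219 + 2.459 + 0.526 + 0.635 = 5.734
Sum of the distinct covariances = 1.652
σ²_total = 5.734 + 2 × 1.652 = 9.038
α = (k/(k−1))·(1 − Σσᵢ²/σ²_total) = (5/4)·(1 − 5.734/9.038) = 0.457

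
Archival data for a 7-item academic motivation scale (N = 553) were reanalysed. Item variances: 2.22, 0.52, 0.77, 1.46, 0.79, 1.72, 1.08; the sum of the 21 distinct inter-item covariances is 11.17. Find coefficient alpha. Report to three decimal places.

α = 0.843

ΣVar(i) = 2.22 + 0.52 + 0.77 + 1.46 + 0.79 + 1.72 + 1.08 = 8.56
Sum of distinct covariances = 11.17
σ²_T = ΣVar(i) + 2·Σcov = 8.56 + 2 × 11.17 = 30.90
α = (7/6)·(1 − 8.56/30.90) = 0.843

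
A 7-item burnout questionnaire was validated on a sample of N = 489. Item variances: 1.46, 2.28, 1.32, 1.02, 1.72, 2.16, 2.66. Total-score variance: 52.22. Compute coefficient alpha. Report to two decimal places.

Σσ²ᵢ = 1.46 + 2.28 + 1.32 + 1.02 + 1.72 + 2.16 + 2.66 = 12.62
α = (k/(k−1))·(1 − Σσ²ᵢ/σ²_T) = (7/6)·(1 − 12.62/52.22) = 0.88

α = 0.88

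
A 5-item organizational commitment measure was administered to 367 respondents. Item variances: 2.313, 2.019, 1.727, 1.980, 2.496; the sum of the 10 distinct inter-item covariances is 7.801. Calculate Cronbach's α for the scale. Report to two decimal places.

Σσ²ᵢ = 2.313 + 2.019 + 1.727 + 1.980 + 2.496 = 10.535
Sum of distinct covariances = 7.801
σ²_total = Σσ²ᵢ + 2·Σcov = 10.535 + 2 × 7.801 = 26.137
α = (5/4)·(1 − 10.535/26.137) = 0.75

Cronbach's α = 0.75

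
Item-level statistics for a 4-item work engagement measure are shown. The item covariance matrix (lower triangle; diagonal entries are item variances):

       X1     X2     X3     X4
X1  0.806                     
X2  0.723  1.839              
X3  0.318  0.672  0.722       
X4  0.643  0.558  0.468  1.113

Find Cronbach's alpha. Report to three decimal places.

Σσᵢ² = 0.806 + 1.839 + 0.722 + 1.113 = 4.480
Σ_{i<j} σ_ij = 3.382
total variance = 4.480 + 2 × 3.382 = 11.244
α = (k/(k−1))·(1 − Σσᵢ²/total variance) = (4/3)·(1 − 4.480/11.244) = 0.802

α = 0.802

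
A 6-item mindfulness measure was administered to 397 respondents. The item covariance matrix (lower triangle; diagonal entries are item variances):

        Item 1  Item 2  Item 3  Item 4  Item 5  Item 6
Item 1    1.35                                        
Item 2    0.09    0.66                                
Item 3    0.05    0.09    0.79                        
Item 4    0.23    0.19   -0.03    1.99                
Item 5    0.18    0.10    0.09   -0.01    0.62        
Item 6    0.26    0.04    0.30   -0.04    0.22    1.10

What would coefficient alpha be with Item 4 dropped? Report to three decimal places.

Remaining items: Item 1, Item 2, Item 3, Item 5, Item 6 (k = 5).
Σσ²ᵢ = 1.35 + 0.66 + 0.79 + 0.62 + 1.10 = 4.52
Var(T) = 4.52 + 2 × 1.42 = 7.36
α (item deleted) = (5/4)·(1 − 4.52/7.36) = 0.482

α = 0.482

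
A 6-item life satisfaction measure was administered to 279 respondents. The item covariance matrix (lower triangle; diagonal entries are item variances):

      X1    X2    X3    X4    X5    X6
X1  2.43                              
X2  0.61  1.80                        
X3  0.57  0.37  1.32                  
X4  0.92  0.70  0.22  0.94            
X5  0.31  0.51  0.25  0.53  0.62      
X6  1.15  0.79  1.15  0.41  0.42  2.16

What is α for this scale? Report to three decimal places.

α = 0.789

ΣVar(i) = 2.43 + 1.80 + 1.32 + 0.94 + 0.62 + 2.16 = 9.27
Σ_{i<j} σ_ij = 8.91
total variance = 9.27 + 2 × 8.91 = 27.09
α = (k/(k−1))·(1 − ΣVar(i)/total variance) = (6/5)·(1 − 9.27/27.09) = 0.789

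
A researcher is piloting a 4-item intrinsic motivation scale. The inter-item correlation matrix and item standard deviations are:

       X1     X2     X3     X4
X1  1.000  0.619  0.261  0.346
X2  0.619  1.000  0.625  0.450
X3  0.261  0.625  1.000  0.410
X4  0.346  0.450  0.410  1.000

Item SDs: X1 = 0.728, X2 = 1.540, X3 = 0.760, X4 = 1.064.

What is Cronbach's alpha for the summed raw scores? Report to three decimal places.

Σσ²ᵢ = 0.728² + 1.540² + 0.760² + 1.064² = 4.6113
Covariances σ_ij = r_ij · s_i · s_j:
  σ(X1,X2) = 0.619 × 0.728 × 1.540 = 0.6940
  σ(X1,X3) = 0.261 × 0.728 × 0.760 = 0.1444
  σ(X1,X4) = 0.346 × 0.728 × 1.064 = 0.2680
  σ(X2,X3) = 0.625 × 1.540 × 0.760 = 0.7315
  σ(X2,X4) = 0.450 × 1.540 × 1.064 = 0.7374
  σ(X3,X4) = 0.410 × 0.760 × 1.064 = 0.3315
σ²_T = Σσ²ᵢ + 2·Σσ_ij = 4.6113 + 2 × 2.9068 = 10.4249
α = (4/3)·(1 − 4.6113/10.4249) = 0.744

α = 0.744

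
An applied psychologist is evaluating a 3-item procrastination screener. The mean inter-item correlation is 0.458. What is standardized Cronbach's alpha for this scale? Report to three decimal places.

Standardized α = k·r̄ / (1 + (k−1)·r̄) = 3 × 0.458 / (1 + 2 × 0.458)
  = 1.3740 / 1.9160 = 0.717

α = 0.717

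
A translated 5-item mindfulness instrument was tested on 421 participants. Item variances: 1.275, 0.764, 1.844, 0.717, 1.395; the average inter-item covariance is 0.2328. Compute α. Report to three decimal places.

Σσ²ᵢ = 1.275 + 0.764 + 1.844 + 0.717 + 1.395 = 5.995
Sum of the 10 distinct covariances = 10 × 0.2328 = 2.3280
σ²_T = Σσ²ᵢ + 2·Σcov = 5.995 + 2 × 2.3280 = 10.6510
α = (5/4)·(1 − 5.995/10.6510) = 0.546

α = 0.546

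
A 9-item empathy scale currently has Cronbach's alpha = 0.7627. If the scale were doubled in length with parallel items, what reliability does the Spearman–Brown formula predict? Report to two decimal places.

predicted reliability = 0.87

Length factor m = 2
α' = m·α / (1 + (m−1)·α)
   = 2 × 0.7627 / (1 + (2 − 1) × 0.7627)
   = 1.5254 / 1.7627 = 0.87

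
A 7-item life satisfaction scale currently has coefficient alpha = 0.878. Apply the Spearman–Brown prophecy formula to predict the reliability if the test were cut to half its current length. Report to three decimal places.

Length factor m = 1/2
α' = m·α / (1 − (1−m)·α)
   = 1/2 × 0.878 / (1 − (1 − 1/2) × 0.878)
   = 0.4390 / 0.5610 = 0.783

predicted reliability = 0.783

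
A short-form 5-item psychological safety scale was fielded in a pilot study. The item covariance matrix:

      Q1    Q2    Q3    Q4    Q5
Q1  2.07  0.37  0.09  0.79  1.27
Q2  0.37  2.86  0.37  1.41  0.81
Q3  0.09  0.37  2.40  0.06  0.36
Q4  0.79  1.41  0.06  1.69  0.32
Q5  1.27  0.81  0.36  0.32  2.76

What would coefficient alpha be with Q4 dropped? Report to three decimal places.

Remaining items: Q1, Q2, Q3, Q5 (k = 4).
ΣVar(i) = 2.07 + 2.86 + 2.40 + 2.76 = 10.09
σ²_total = 10.09 + 2 × 3.27 = 16.63
α (item deleted) = (4/3)·(1 − 10.09/16.63) = 0.524

α = 0.524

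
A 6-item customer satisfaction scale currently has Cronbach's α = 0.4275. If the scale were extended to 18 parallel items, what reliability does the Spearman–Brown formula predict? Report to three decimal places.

predicted reliability = 0.691

Length factor m = 18/6 = 3.0000
α' = m·α / (1 + (m−1)·α)
   = 18/6 × 0.4275 / (1 + (18/6 − 1) × 0.4275)
   = 1.2825 / 1.8550 = 0.691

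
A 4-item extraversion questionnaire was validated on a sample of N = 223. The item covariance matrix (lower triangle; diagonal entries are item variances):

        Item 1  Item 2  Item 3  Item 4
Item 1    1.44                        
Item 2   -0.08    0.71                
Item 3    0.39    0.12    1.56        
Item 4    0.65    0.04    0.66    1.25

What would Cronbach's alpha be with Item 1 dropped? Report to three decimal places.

Cronbach's alpha = 0.477

Remaining items: Item 2, Item 3, Item 4 (k = 3).
sum of item variances = 0.71 + 1.56 + 1.25 = 3.52
Var(T) = 3.52 + 2 × 0.82 = 5.16
α (item deleted) = (3/2)·(1 − 3.52/5.16) = 0.477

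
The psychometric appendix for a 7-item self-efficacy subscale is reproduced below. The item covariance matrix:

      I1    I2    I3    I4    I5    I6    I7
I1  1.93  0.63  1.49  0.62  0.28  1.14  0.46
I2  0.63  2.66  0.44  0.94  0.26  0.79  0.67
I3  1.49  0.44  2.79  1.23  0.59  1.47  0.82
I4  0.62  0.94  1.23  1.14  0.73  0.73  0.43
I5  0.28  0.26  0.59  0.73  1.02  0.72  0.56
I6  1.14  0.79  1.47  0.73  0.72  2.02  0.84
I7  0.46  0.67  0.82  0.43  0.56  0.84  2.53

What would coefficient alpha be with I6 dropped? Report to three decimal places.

α = 0.753

Remaining items: I1, I2, I3, I4, I5, I7 (k = 6).
Σσ²ᵢ = 1.93 + 2.66 + 2.79 + 1.14 + 1.02 + 2.53 = 12.07
Var(T) = 12.07 + 2 × 10.15 = 32.37
α (item deleted) = (6/5)·(1 − 12.07/32.37) = 0.753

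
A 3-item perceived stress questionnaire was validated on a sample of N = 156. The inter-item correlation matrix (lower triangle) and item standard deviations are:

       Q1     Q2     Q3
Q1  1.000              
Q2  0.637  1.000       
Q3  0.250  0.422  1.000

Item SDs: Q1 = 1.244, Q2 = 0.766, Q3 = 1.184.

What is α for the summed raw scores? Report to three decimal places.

α = 0.652

Σσ²ᵢ = 1.244² + 0.766² + 1.184² = 3.5361
Covariances σ_ij = r_ij · s_i · s_j:
  σ(Q1,Q2) = 0.637 × 1.244 × 0.766 = 0.6070
  σ(Q1,Q3) = 0.250 × 1.244 × 1.184 = 0.3682
  σ(Q2,Q3) = 0.422 × 0.766 × 1.184 = 0.3827
σ²_T = Σσ²ᵢ + 2·Σσ_ij = 3.5361 + 2 × 1.3579 = 6.2519
α = (3/2)·(1 − 3.5361/6.2519) = 0.652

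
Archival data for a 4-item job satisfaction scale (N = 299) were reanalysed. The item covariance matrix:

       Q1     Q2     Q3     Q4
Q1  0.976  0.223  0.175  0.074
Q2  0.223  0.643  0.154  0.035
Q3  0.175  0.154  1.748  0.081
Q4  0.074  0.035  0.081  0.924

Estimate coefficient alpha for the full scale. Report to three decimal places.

Σσᵢ² = 0.976 + 0.643 + 1.748 + 0.924 = 4.291
Sum of the distinct covariances = 0.742
σ²_total = 4.291 + 2 × 0.742 = 5.775
α = (k/(k−1))·(1 − Σσᵢ²/σ²_total) = (4/3)·(1 − 4.291/5.775) = 0.343

coefficient alpha = 0.343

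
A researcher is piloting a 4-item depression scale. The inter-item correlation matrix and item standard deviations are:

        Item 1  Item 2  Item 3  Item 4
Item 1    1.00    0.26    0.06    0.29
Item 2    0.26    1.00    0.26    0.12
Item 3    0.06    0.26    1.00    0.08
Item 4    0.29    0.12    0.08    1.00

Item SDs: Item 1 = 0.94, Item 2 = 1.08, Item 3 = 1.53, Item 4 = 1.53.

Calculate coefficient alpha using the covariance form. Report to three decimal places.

Σσ²ᵢ = 0.94² + 1.08² + 1.53² + 1.53² = 6.7318
Covariances σ_ij = r_ij · s_i · s_j:
  σ(Item 1,Item 2) = 0.26 × 0.94 × 1.08 = 0.2640
  σ(Item 1,Item 3) = 0.06 × 0.94 × 1.53 = 0.0863
  σ(Item 1,Item 4) = 0.29 × 0.94 × 1.53 = 0.4171
  σ(Item 2,Item 3) = 0.26 × 1.08 × 1.53 = 0.4296
  σ(Item 2,Item 4) = 0.12 × 1.08 × 1.53 = 0.1983
  σ(Item 3,Item 4) = 0.08 × 1.53 × 1.53 = 0.1873
σ²_T = Σσ²ᵢ + 2·Σσ_ij = 6.7318 + 2 × 1.5826 = 9.8970
α = (4/3)·(1 − 6.7318/9.8970) = 0.426

α = 0.426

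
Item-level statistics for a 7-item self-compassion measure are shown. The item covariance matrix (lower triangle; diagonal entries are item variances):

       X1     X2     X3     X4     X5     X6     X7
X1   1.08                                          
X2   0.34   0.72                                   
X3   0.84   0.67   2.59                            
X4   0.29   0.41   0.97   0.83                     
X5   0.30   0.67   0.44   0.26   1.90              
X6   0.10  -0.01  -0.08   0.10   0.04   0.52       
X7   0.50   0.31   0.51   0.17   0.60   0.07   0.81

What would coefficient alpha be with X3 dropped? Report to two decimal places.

α = 0.70

Remaining items: X1, X2, X4, X5, X6, X7 (k = 6).
ΣVar(i) = 1.08 + 0.72 + 0.83 + 1.90 + 0.52 + 0.81 = 5.86
Var(T) = 5.86 + 2 × 4.15 = 14.16
α (item deleted) = (6/5)·(1 − 5.86/14.16) = 0.70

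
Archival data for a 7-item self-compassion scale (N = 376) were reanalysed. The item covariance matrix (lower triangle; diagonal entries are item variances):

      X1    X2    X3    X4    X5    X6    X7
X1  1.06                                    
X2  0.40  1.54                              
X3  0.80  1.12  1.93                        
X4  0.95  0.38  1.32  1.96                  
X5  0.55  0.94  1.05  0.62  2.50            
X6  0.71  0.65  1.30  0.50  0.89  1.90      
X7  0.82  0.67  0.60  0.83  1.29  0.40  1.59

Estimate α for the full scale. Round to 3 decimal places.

α = 0.851

ΣVar(i) = 1.06 + 1.54 + 1.93 + 1.96 + 2.50 + 1.90 + 1.59 = 12.48
Σ_{i<j} σ_ij = 16.79
Var(T) = 12.48 + 2 × 16.79 = 46.06
α = (k/(k−1))·(1 − ΣVar(i)/Var(T)) = (7/6)·(1 − 12.48/46.06) = 0.851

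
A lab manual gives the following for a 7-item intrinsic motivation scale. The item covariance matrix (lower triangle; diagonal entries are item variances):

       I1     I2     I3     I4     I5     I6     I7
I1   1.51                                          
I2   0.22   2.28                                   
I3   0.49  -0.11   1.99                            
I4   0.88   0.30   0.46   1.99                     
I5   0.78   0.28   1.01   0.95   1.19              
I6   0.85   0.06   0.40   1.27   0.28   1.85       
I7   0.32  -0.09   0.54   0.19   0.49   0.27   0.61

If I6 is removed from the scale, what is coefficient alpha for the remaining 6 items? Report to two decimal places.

α = 0.70

Remaining items: I1, I2, I3, I4, I5, I7 (k = 6).
Σσᵢ² = 1.51 + 2.28 + 1.99 + 1.99 + 1.19 + 0.61 = 9.57
σ²_total = 9.57 + 2 × 6.71 = 22.99
α (item deleted) = (6/5)·(1 − 9.57/22.99) = 0.70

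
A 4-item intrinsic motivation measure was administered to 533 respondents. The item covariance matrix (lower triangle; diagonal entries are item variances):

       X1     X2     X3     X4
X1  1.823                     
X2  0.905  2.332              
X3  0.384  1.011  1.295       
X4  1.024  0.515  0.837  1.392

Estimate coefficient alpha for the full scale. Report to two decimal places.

Σσ²ᵢ = 1.823 + 2.332 + 1.295 + 1.392 = 6.842
Sum of off-diagonal covariances = 4.676
total variance = 6.842 + 2 × 4.676 = 16.194
α = (k/(k−1))·(1 − Σσ²ᵢ/total variance) = (4/3)·(1 − 6.842/16.194) = 0.77

coefficient alpha = 0.77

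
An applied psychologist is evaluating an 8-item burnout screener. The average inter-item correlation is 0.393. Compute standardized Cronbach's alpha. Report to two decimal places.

standardized Cronbach's alpha = 0.84

Standardized α = k·r̄ / (1 + (k−1)·r̄) = 8 × 0.393 / (1 + 7 × 0.393)
  = 3.1440 / 3.7510 = 0.84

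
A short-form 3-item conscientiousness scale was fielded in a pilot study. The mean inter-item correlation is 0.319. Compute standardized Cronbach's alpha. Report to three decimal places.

Standardized α = k·r̄ / (1 + (k−1)·r̄) = 3 × 0.319 / (1 + 2 × 0.319)
  = 0.9570 / 1.6380 = 0.584

standardized Cronbach's alpha = 0.584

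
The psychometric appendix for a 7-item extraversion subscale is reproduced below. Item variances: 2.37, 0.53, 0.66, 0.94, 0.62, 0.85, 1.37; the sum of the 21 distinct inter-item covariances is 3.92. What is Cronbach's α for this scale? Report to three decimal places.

Σσᵢ² = 2.37 + 0.53 + 0.66 + 0.94 + 0.62 + 0.85 + 1.37 = 7.34
Sum of distinct covariances = 3.92
σ²_total = Σσᵢ² + 2·Σcov = 7.34 + 2 × 3.92 = 15.18
α = (7/6)·(1 − 7.34/15.18) = 0.603

α = 0.603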